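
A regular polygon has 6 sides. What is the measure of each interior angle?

Each interior angle of a regular n-gon is (n - 2) * 180 / n.
For n = 6: (6 - 2) * 180 / 6 = 720/6 = 120 degrees.

120 degrees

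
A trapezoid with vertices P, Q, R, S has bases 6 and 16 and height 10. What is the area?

Area of a trapezoid = (base1 + base2) * height / 2
Area = (6 + 16) * 10 / 2
Area = 22 * 10 / 2
Area = 220 / 2
Area = 110

110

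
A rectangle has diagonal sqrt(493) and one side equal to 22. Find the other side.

The diagonal of a rectangle forms a right triangle with the two sides.
Rearranging the Pythagorean theorem: missing side = sqrt(d^2 - known^2).
= sqrt(493 - 484) = sqrt(9) = 3.

3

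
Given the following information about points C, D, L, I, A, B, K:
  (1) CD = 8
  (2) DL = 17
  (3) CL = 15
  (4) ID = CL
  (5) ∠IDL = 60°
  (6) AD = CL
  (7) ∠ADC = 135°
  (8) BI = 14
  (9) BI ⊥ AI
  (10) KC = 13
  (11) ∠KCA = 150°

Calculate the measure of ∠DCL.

Step 1: By the inverse law of cosines on triangle DCL: cos(∠DCL) = (8² + 15² − 17²) / (2·8·15) = 0/240 = 0, so ∠DCL = 90°.

Therefore, the measure of angle ∠DCL = 90°.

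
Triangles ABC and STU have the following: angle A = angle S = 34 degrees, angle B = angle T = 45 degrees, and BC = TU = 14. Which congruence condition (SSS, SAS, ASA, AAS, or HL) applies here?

The given information matches AAS: Two pairs of corresponding angles and a non-included side are equal (Angle-Angle-Side).

AAS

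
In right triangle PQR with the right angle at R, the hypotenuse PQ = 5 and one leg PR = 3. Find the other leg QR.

Rearranging the Pythagorean theorem to solve for the unknown leg:
leg^2 = hypotenuse^2 - known_leg^2 = 25 - 9 = 16
leg = sqrt(16) = 4.

4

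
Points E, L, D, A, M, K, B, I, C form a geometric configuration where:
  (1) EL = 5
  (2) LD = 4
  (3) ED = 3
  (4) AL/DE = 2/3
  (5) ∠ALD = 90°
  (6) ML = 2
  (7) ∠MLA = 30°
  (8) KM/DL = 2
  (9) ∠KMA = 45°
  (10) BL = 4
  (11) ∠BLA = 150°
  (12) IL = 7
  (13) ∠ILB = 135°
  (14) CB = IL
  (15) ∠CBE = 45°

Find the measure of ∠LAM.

From the given relations: AL = 2/3·DE = 2/3·3 = 2.
Step 1: By the law of cosines on triangle ALM: AM² = 2² + 2² − 2·2·2·cos(30°) = 1.07, so AM ≈ 1.04.
Step 2: By the inverse law of cosines on triangle LAM: cos(∠LAM) = (2² + 1.04² − 2²) / (2·2·1.04) = 1.07/4.14 = 0.2588, so ∠LAM = 75°.

Therefore, the measure of angle ∠LAM = 75°.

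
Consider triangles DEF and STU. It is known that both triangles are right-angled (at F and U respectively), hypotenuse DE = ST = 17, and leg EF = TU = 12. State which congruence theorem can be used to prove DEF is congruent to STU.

The given information provides:
both triangles are right-angled (at F and U respectively), hypotenuse DE = ST = 17, and leg EF = TU = 12
This matches the HL congruence theorem.
The hypotenuse and one leg of two right triangles are equal (Hypotenuse-Leg).

HL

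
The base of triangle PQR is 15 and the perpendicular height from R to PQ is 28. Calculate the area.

A triangle's area is half the area of a rectangle with the same base and height.
Area = (1/2) * 15 * 28 = 210.

210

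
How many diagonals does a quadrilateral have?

Each of the 4 vertices connects to 1 non-adjacent vertices via diagonals.
Total connections = 4 × 1 = 4, but each diagonal is counted twice.
Number of diagonals = 4 / 2 = 2.

2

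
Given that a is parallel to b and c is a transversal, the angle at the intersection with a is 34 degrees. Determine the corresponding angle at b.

Corresponding angles formed by parallel lines and a transversal are equal.
The given angle is 34 degrees.
The corresponding angle = 34 degrees.

34 degrees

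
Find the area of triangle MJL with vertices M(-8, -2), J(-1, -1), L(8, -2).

Using the Shoelace formula for a triangle:
Area = (1/2)|x0(y1 - y2) + x1(y2 - y0) + x2(y0 - y1)|
Area = (1/2)|-8(-1 - -2) + -1(-2 - -2) + 8(-2 - -1)|
Area = (1/2)|-8 + 0 + -8|
Area = (1/2)|-16|
Area = (1/2)(16)
Area = 8

8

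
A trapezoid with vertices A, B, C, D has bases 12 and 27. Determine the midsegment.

midsegment = (12 + 27) / 2 = 39 / 2 = 39/2

39/2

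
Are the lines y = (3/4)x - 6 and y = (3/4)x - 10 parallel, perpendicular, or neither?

Slope of line 1: m1 = 3/4
Slope of line 2: m2 = 3/4
Two lines are parallel if and only if they have equal slopes (or both are vertical).
Here m1 = m2 = 3/4, confirming the lines are parallel.

Parallel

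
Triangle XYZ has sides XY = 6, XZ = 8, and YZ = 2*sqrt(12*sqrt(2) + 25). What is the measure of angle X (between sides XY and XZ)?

cos(X) = (6² + 8² - (2*sqrt(12*sqrt(2) + 25))²) / (2 × 6 × 8) = -sqrt(2)/2, so X = arccos(-sqrt(2)/2) = 135°.

135°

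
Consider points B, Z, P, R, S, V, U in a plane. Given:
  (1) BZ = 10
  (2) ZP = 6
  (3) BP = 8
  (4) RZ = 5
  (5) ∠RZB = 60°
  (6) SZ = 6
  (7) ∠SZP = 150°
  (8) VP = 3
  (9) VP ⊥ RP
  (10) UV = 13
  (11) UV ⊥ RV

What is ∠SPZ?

Step 1: By the law of cosines on triangle PZS: PS² = 6² + 6² − 2·6·6·cos(150°) = 134.35, so PS ≈ 11.59.
Step 2: By the inverse law of cosines on triangle SPZ: cos(∠SPZ) = (11.59² + 6² − 6²) / (2·11.59·6) = 134.35/139.09 = 0.9659, so ∠SPZ = 15°.

Therefore, the measure of angle ∠SPZ = 15°.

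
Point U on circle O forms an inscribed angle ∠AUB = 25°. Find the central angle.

By the inscribed angle theorem, the central angle is twice the inscribed angle.
Central angle = 2 × 25° = 50°

50°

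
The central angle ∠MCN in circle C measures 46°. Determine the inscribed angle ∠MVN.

Inscribed angle = 46° / 2 = 23° (inscribed angle theorem).

23°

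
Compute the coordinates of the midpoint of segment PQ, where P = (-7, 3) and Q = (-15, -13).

The midpoint is the average of the coordinates:
x: (-7 + -15)/2 = -11
y: (3 + -13)/2 = -5
Midpoint = (-11, -5)

(-11, -5)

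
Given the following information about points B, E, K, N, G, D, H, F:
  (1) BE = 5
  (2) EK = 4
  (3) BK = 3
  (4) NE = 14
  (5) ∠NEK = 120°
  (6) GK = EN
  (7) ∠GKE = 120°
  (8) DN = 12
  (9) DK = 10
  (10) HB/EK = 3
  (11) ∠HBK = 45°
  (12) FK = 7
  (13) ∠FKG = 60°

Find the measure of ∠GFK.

From the given relations: GK = EN = 14.
Step 1: By the law of cosines on triangle FKG: FG² = 7² + 14² − 2·7·14·cos(60°) = 147, so FG = 7·√3.
Step 2: By the inverse law of cosines on triangle GFK: cos(∠GFK) = ((7·√3)² + 7² − 14²) / (2·7·√3·7) = 0/169.74 = 0, so ∠GFK = 90°.

Therefore, the measure of angle ∠GFK = 90°.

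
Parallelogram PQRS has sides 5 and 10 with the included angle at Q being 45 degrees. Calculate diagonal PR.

Law of cosines: d^2 = 5^2 + 10^2 - 2(5)(10)cos(45°) = 125 - 50*sqrt(2), so d = 5*sqrt(5 - 2*sqrt(2)).

5*sqrt(5 - 2*sqrt(2))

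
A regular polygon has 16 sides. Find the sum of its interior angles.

The sum of interior angles of an n-sided polygon is (n - 2) * 180.
For n = 16: (16 - 2) * 180 = 14 * 180 = 2520 degrees.

2520 degrees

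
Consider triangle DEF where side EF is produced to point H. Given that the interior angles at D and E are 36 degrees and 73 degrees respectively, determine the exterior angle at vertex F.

By the exterior angle theorem, an exterior angle of a triangle equals the sum of the two remote interior angles.
Exterior angle = angle D + angle E
Exterior angle = 36 + 73 = 109 degrees

109 degrees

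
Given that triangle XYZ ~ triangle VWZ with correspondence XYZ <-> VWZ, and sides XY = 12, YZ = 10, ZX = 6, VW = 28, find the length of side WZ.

Since the triangles are similar, the ratio of corresponding sides is constant.
Scale factor k = VW / XY = 28 / 12 = 7/3
WZ = k * YZ = 7/3 * 10 = 70/3

70/3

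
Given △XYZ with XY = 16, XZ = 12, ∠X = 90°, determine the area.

Area = (1/2)(16)(12) sin(90°) = (1/2)(16)(12)(1) = 96

96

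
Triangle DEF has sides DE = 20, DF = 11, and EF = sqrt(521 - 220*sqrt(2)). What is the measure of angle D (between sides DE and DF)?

When all three sides of a triangle are known, the law of cosines can be rearranged to find any angle.
cos(C) = (a² + b² - c²) / (2ab) gives cos(D) = sqrt(2)/2.
Taking the inverse cosine: D = 45°.

45°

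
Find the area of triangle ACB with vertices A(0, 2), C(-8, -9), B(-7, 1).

Using the Shoelace formula for a triangle:
Area = (1/2)|x0(y1 - y2) + x1(y2 - y0) + x2(y0 - y1)|
Area = (1/2)|0(-9 - 1) + -8(1 - 2) + -7(2 - -9)|
Area = (1/2)|0 + 8 + -77|
Area = (1/2)|-69|
Area = (1/2)(69)
Area = 69/2

69/2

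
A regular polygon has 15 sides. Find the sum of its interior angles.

The sum of interior angles of an n-sided polygon is (n - 2) * 180.
For n = 15: (15 - 2) * 180 = 13 * 180 = 2340 degrees.

2340 degrees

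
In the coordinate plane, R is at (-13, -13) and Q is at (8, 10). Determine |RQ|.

d = sqrt((8 - -13)^2 + (10 - -13)^2)
d = sqrt(21^2 + 23^2)
d = sqrt(441 + 529)
d = sqrt(970)

sqrt(970)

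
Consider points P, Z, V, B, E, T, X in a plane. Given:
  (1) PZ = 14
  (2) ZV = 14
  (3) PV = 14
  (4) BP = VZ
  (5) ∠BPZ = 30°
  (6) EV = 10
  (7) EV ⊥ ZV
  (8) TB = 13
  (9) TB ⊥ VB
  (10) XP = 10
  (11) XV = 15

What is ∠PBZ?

From the given relations: BP = VZ = 14.
Step 1: By the law of cosines on triangle BPZ: BZ² = 14² + 14² − 2·14·14·cos(30°) = 52.52, so BZ ≈ 7.25.
Step 2: By the inverse law of cosines on triangle PBZ: cos(∠PBZ) = (14² + 7.25² − 14²) / (2·14·7.25) = 52.52/202.91 = 0.2588, so ∠PBZ = 75°.

Therefore, the measure of angle ∠PBZ = 75°.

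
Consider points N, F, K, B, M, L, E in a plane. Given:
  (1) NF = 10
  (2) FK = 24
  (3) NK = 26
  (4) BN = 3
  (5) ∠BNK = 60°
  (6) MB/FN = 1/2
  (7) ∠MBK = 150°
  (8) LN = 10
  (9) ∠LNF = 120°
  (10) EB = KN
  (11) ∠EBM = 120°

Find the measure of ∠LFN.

Step 1: By the law of cosines on triangle FNL: FL² = 10² + 10² − 2·10·10·cos(120°) = 300, so FL = 10·√3.
Step 2: By the inverse law of cosines on triangle LFN: cos(∠LFN) = ((10·√3)² + 10² − 10²) / (2·10·√3·10) = 300/346.41 = 0.866, so ∠LFN = 30°.

Therefore, the measure of angle ∠LFN = 30°.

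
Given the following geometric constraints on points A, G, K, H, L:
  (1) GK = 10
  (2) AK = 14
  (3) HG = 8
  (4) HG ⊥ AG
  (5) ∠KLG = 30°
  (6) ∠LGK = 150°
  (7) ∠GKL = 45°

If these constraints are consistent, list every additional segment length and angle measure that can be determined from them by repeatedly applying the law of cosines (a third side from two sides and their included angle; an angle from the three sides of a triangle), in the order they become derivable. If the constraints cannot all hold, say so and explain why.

These constraints are not satisfiable: (5), (6) and (7) are the three interior angles of triangle KLG, which must sum to 180°, but 30° + 150° + 45° = 225°. No planar figure meets all of them, so nothing further can be derived.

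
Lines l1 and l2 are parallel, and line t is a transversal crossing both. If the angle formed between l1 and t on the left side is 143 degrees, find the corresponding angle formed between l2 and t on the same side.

When a transversal crosses parallel lines, angles in the same position at each intersection are called corresponding angles.
These are always equal, so the answer is 143 degrees.

143 degrees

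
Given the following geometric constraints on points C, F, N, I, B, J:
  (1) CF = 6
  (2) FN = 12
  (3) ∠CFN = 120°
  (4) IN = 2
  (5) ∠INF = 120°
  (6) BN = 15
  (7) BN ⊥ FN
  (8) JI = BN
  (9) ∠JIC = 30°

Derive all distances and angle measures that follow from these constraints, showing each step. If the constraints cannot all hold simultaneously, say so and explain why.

The constraints are consistent.

From the given relations:
  JI = BN = 15

Step 1: From CF = 6, FN = 12, and ∠CFN = 120°, by the law of cosines:
  CN² = CF² + FN² - 2·CF·FN·cos(120°) = 36 + 144 + 72 = 252
  CN = 6·√7

Step 2: From FN = 12, NI = 2, and ∠FNI = 120°, by the law of cosines:
  FI² = FN² + NI² - 2·FN·NI·cos(120°) = 144 + 4 + 24 = 172
  FI = 2·√43

Step 3: From FN = 12, NB = 15, and ∠FNB = 90°, by the law of cosines:
  FB² = FN² + NB² - 2·FN·NB·cos(90°) = 144 + 225 - 0 = 369
  FB = 3·√41

Step 4: From CF = 6, CN = 6·√7, FN = 12, by the inverse law of cosines:
  cos(∠FCN) = (CF² + CN² - FN²) / (2·CF·CN)
  ∠FCN = 40.89°

Step 5: From FB = 3·√41, FN = 12, BN = 15, by the inverse law of cosines:
  cos(∠BFN) = (FB² + FN² - BN²) / (2·FB·FN)
  ∠BFN = 51.34°

Step 6: From FI = 2·√43, FN = 12, IN = 2, by the inverse law of cosines:
  cos(∠IFN) = (FI² + FN² - IN²) / (2·FI·FN)
  ∠IFN = 7.59°

Step 7: From NC = 6·√7, NF = 12, CF = 6, by the inverse law of cosines:
  cos(∠CNF) = (NC² + NF² - CF²) / (2·NC·NF)
  ∠CNF = 19.11°

Step 8: From IF = 2·√43, IN = 2, FN = 12, by the inverse law of cosines:
  cos(∠FIN) = (IF² + IN² - FN²) / (2·IF·IN)
  ∠FIN = 52.41°

Step 9: From BF = 3·√41, BN = 15, FN = 12, by the inverse law of cosines:
  cos(∠FBN) = (BF² + BN² - FN²) / (2·BF·BN)
  ∠FBN = 38.66°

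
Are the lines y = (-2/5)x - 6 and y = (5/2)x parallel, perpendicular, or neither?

Slope of line 1: m1 = -2/5
Slope of line 2: m2 = 5/2
Two lines are perpendicular when the product of their slopes is -1 (negative reciprocals).
m1 * m2 = (-2/5) * (5/2) = -1, confirming perpendicularity.

Perpendicular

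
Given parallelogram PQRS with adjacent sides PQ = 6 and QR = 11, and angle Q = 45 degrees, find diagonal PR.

Law of cosines: d^2 = 6^2 + 11^2 - 2(6)(11)cos(45°) = 157 - 66*sqrt(2), so d = sqrt(157 - 66*sqrt(2)).

sqrt(157 - 66*sqrt(2))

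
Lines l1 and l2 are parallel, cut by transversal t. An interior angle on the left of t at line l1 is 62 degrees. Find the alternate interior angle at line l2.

Alternate interior angles are equal: 62 degrees.

62 degrees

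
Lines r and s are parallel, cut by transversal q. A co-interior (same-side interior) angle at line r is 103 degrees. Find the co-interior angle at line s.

Co-interior (same-side interior) angles are between the parallel lines on the same side of the transversal.
Unlike corresponding or alternate interior angles, they are supplementary rather than equal.
So the angle = 180 - 103 = 77 degrees.

77 degrees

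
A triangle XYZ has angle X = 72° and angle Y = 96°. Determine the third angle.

By the triangle angle sum property, the three interior angles of any triangle add up to 180°.
We know angle X = 72° and angle Y = 96°, so their sum is 168°.
Therefore angle Z = 180° - 168° = 12°.

12 degrees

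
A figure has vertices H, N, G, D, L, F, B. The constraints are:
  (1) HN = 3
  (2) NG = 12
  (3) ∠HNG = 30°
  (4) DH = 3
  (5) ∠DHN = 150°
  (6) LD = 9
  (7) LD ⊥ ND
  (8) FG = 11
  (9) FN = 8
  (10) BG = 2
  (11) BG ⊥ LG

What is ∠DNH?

Step 1: By the law of cosines on triangle NHD: ND² = 3² + 3² − 2·3·3·cos(150°) = 33.59, so ND ≈ 5.8.
Step 2: By the inverse law of cosines on triangle DNH: cos(∠DNH) = (5.8² + 3² − 3²) / (2·5.8·3) = 33.59/34.77 = 0.9659, so ∠DNH = 15°.

Therefore, the measure of angle ∠DNH = 15°.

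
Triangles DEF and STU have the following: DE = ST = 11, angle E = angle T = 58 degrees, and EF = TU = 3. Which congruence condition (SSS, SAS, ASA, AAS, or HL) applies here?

The given information provides:
DE = ST = 11, angle E = angle T = 58 degrees, and EF = TU = 3
This matches the SAS congruence theorem.
Two pairs of corresponding sides and the included angle are equal (Side-Angle-Side).

SAS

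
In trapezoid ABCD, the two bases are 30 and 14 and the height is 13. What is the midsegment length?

midsegment = (30 + 14) / 2 = 44 / 2 = 22

22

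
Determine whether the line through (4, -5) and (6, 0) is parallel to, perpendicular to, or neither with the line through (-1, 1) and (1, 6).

Slope of line 1: m1 = (0 - -5)/(6 - 4) = 5/2 = 5/2
Slope of line 2: m2 = (6 - 1)/(1 - -1) = 5/2 = 5/2
m1 = m2, so the lines are parallel.

Parallel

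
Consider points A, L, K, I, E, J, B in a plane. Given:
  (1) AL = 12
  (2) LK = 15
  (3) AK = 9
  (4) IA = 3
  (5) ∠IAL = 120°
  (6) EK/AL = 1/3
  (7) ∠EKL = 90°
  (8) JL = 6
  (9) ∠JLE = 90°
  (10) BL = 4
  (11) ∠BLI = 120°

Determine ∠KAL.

Step 1: By the inverse law of cosines on triangle KAL: cos(∠KAL) = (9² + 12² − 15²) / (2·9·12) = 0/216 = 0, so ∠KAL = 90°.

Therefore, the measure of angle ∠KAL = 90°.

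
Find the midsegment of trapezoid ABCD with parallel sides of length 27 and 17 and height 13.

midsegment = (27 + 17) / 2 = 44 / 2 = 22

22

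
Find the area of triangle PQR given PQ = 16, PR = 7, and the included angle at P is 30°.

Area = (1/2) * PQ * PR * sin(P)
Area = (1/2) * 16 * 7 * sin(30°)
Area = (1/2) * 16 * 7 * 1/2
Area = 28

28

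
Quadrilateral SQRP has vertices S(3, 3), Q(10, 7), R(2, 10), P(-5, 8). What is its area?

Shoelace: sum of cross terms = 104, Area = (1/2)|104| = 52

52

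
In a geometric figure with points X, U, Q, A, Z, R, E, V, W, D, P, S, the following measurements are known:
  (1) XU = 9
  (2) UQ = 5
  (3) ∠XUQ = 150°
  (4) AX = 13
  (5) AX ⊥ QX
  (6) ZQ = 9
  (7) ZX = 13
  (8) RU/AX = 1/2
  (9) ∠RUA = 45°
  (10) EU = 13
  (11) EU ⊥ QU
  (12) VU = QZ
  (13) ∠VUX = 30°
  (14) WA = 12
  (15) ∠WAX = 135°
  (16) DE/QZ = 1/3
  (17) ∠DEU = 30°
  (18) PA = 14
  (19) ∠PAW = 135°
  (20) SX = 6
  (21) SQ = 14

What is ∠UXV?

From the given relations: VU = QZ = 9.
Step 1: By the law of cosines on triangle XUV: XV² = 9² + 9² − 2·9·9·cos(30°) = 21.7, so XV ≈ 4.66.
Step 2: By the inverse law of cosines on triangle UXV: cos(∠UXV) = (9² + 4.66² − 9²) / (2·9·4.66) = 21.7/83.86 = 0.2588, so ∠UXV = 75°.

Therefore, the measure of angle ∠UXV = 75°.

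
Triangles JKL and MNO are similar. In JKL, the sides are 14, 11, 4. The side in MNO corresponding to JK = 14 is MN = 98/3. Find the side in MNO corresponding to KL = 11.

Since the triangles are similar, the ratio of corresponding sides is constant.
Scale factor k = MN / JK = 98/3 / 14 = 7/3
NO = k * KL = 7/3 * 11 = 77/3

77/3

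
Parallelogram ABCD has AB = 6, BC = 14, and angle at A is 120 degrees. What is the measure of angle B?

Consecutive angles are supplementary: angle B = 180 - 120 = 60 degrees.

60 degrees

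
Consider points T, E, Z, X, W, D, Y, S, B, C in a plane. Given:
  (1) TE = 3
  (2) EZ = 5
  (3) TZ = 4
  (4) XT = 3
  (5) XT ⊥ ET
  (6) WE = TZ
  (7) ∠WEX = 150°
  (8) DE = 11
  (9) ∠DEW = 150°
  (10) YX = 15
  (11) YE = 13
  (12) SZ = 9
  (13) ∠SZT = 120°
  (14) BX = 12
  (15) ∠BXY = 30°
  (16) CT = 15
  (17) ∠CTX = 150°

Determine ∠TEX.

Step 1: By the law of cosines on triangle ETX: EX² = 3² + 3² − 2·3·3·cos(90°) = 18, so EX = 3·√2.
Step 2: By the inverse law of cosines on triangle TEX: cos(∠TEX) = (3² + (3·√2)² − 3²) / (2·3·3·√2) = 18/25.46 = 0.7071, so ∠TEX = 45°.

Therefore, the measure of angle ∠TEX = 45°.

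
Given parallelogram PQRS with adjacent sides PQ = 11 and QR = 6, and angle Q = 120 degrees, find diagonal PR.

Law of cosines: d^2 = 11^2 + 6^2 - 2(11)(6)cos(120°) = 223, so d = sqrt(223).

sqrt(223)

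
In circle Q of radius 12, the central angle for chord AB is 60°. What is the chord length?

Chord = 2(12) sin(30°) = 12

12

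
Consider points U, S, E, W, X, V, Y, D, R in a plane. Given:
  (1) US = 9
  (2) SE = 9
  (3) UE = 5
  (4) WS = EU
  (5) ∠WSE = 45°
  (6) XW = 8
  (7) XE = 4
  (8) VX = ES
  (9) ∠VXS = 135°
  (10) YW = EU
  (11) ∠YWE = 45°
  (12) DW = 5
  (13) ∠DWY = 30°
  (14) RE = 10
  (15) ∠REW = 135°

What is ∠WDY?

From the given relations: YW = EU = 5.
Step 1: By the law of cosines on triangle DWY: DY² = 5² + 5² − 2·5·5·cos(30°) = 6.7, so DY ≈ 2.59.
Step 2: By the inverse law of cosines on triangle WDY: cos(∠WDY) = (5² + 2.59² − 5²) / (2·5·2.59) = 6.7/25.88 = 0.2588, so ∠WDY = 75°.

Therefore, the measure of angle ∠WDY = 75°.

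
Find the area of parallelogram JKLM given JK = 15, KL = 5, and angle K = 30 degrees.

Area = a * b * sin(theta)
Area = 15 * 5 * sin(30 degrees)
Area = 75 * 1/2
Area = 75/2

75/2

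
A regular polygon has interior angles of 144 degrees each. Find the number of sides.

Each interior angle of a regular n-gon is (n - 2) * 180 / n.
Setting this equal to 144:
(n - 2) * 180 / n = 144
Each exterior angle = 180 - 144 = 36 degrees.
Since exterior angles sum to 360: n = 360 / 36 = 10.

10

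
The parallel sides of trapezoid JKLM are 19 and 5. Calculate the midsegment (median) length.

midsegment = (19 + 5) / 2 = 24 / 2 = 12

12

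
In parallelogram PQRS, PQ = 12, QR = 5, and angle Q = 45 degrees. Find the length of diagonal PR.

Using the law of cosines:
d^2 = 12^2 + 5^2 - 2(12)(5)cos(45 degrees)
d^2 = 144 + 25 - 120*sqrt(2)/2
d^2 = 169 - 60*sqrt(2)
d = sqrt(169 - 60*sqrt(2))

sqrt(169 - 60*sqrt(2))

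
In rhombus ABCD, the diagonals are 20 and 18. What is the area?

Area = (20 * 18) / 2 = 360 / 2 = 180

180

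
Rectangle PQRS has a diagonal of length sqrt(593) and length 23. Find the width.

b = sqrt(d^2 - a^2) = sqrt(593 - 529) = sqrt(64) = 8

8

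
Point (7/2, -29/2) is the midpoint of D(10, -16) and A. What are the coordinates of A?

Using the midpoint formula: M = ((x1 + x2)/2, (y1 + y2)/2)
We know M = (7/2, -29/2) and D = (10, -16)
For x: 7/2 = (10 + x2)/2, so x2 = 2*7/2 - 10 = -3
For y: -29/2 = (-16 + y2)/2, so y2 = 2*-29/2 - -16 = -13
A = (-3, -13)

(-3, -13)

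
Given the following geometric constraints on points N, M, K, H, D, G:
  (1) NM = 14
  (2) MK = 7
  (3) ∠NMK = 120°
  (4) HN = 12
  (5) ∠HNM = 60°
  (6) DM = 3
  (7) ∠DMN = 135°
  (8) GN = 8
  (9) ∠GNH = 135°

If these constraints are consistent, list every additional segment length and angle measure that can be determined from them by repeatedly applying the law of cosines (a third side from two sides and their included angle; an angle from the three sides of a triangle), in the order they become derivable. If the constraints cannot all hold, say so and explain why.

The constraints are consistent. Derivable facts, in order:
After 1 step:
- HG ≈ 18.54
- MH = 2·√43
- ND ≈ 16.26
- NK = 7·√7
After 2 steps:
- ∠DNM = 7.5°
- ∠GHN = 17.76°
- ∠HGN = 27.24°
- ∠HMN = 52.41°
- ∠KNM = 19.11°
- ∠MDN = 37.5°
- ∠MHN = 67.59°
- ∠MKN = 40.89°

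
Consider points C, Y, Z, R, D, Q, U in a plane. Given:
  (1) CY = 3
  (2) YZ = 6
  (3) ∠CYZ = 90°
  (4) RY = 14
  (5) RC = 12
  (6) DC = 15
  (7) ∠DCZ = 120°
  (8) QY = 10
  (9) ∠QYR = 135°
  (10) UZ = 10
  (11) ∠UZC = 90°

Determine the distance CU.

Step 1: By the law of cosines on triangle ZYC: ZC² = 6² + 3² − 2·6·3·cos(90°) = 45, so ZC = 3·√5.
Step 2: By the law of cosines on triangle CZU: CU² = (3·√5)² + 10² − 2·3·√5·10·cos(90°) = 145, so CU = √145.

Therefore, the length of CU = √145.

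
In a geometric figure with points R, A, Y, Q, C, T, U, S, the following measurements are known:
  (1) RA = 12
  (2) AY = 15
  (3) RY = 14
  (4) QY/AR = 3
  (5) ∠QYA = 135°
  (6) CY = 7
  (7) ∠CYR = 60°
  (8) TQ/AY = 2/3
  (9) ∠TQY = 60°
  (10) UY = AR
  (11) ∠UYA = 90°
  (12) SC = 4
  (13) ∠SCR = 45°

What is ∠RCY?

Step 1: By the law of cosines on triangle CYR: CR² = 7² + 14² − 2·7·14·cos(60°) = 147, so CR = 7·√3.
Step 2: By the inverse law of cosines on triangle RCY: cos(∠RCY) = ((7·√3)² + 7² − 14²) / (2·7·√3·7) = 0/169.74 = 0, so ∠RCY = 90°.

Therefore, the measure of angle ∠RCY = 90°.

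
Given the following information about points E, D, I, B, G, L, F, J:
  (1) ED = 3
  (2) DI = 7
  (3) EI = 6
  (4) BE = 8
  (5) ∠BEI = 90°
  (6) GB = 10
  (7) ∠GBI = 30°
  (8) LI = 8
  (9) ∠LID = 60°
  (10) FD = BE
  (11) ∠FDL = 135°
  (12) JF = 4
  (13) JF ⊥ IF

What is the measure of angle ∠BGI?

Step 1: By the law of cosines on triangle BEI: BI² = 8² + 6² − 2·8·6·cos(90°) = 100, so BI = 10.
Step 2: By the law of cosines on triangle GBI: GI² = 10² + 10² − 2·10·10·cos(30°) = 26.79, so GI ≈ 5.18.
Step 3: By the inverse law of cosines on triangle BGI: cos(∠BGI) = (10² + 5.18² − 10²) / (2·10·5.18) = 26.79/103.53 = 0.2588, so ∠BGI = 75°.

Therefore, the measure of angle ∠BGI = 75°.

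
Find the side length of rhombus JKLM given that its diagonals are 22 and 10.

In a rhombus, the diagonals bisect each other perpendicularly, creating four congruent right triangles.
Each triangle has legs 11 (half of 22) and 5 (half of 10).
The hypotenuse of each right triangle is a side of the rhombus:
side = sqrt(11^2 + 5^2) = sqrt(146)

sqrt(146)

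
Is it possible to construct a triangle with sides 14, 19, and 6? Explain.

Yes.
The triangle inequality requires that the sum of any two sides exceeds the third.
Here 6 + 14 = 20 > 19, so the condition is met.

Yes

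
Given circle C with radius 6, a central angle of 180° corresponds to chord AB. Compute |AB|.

Drop a perpendicular from the center to the chord, bisecting both the chord and the central angle.
Each half-chord = r sin(θ/2) = 6 sin(90°).
The full chord = 2 × 6 × sin(90°) = 12.

12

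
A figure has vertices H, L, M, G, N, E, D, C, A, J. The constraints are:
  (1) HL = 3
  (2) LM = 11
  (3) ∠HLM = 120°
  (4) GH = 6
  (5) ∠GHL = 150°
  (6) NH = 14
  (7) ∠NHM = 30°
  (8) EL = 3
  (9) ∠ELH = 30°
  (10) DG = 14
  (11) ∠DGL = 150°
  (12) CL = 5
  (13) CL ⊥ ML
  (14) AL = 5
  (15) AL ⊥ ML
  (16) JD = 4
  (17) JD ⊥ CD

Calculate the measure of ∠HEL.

Step 1: By the law of cosines on triangle ELH: EH² = 3² + 3² − 2·3·3·cos(30°) = 2.41, so EH ≈ 1.55.
Step 2: By the inverse law of cosines on triangle HEL: cos(∠HEL) = (1.55² + 3² − 3²) / (2·1.55·3) = 2.41/9.32 = 0.2588, so ∠HEL = 75°.

Therefore, the measure of angle ∠HEL = 75°.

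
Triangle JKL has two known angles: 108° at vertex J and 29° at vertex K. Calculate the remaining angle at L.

By the triangle angle sum property, the three interior angles of any triangle add up to 180°.
We know angle J = 108° and angle K = 29°, so their sum is 137°.
Therefore angle L = 180° - 137° = 43°.

43 degrees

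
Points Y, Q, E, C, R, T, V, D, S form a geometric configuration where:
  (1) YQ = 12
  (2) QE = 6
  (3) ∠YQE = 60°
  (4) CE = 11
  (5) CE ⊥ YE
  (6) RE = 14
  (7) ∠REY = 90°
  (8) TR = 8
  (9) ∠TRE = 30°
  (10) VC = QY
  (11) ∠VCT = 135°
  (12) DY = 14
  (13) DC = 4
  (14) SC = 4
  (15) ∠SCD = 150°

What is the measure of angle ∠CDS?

Step 1: By the law of cosines on triangle DCS: DS² = 4² + 4² − 2·4·4·cos(150°) = 59.71, so DS ≈ 7.73.
Step 2: By the inverse law of cosines on triangle CDS: cos(∠CDS) = (4² + 7.73² − 4²) / (2·4·7.73) = 59.71/61.82 = 0.9659, so ∠CDS = 15°.

Therefore, the measure of angle ∠CDS = 15°.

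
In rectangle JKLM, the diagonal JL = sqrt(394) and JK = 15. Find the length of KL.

The diagonal of a rectangle forms a right triangle with the two sides.
Rearranging the Pythagorean theorem: missing side = sqrt(d^2 - known^2).
= sqrt(394 - 225) = sqrt(169) = 13.

13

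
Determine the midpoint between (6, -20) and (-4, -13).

M = ((x₁ + x₂)/2, (y₁ + y₂)/2)
= ((6 + -4)/2, (-20 + -13)/2)
= (2/2, -33/2) = (1, -33/2)

(1, -33/2)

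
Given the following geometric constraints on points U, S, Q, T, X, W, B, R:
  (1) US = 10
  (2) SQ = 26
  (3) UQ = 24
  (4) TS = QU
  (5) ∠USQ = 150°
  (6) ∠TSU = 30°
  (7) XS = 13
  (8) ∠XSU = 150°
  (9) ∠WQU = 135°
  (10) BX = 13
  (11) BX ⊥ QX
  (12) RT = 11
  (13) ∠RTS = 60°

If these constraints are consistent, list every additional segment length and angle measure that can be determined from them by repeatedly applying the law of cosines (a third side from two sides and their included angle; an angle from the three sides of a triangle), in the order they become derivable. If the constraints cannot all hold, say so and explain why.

These constraints are not satisfiable: (1), (2) and (3) fix all three sides of triangle USQ, so by the law of cosines cos(∠USQ) = (10² + 26² − 24²) / (2·10·26) = 0.3846, i.e. ∠USQ ≈ 67.38°, which contradicts (5) ∠USQ = 150°. No planar figure meets all of them, so nothing further can be derived.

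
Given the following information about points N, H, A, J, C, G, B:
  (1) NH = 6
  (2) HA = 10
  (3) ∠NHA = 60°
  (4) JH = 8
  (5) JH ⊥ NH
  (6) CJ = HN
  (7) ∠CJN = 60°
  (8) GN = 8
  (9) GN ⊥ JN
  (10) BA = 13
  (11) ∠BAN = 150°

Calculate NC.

From the given relations: CJ = HN = 6.
Step 1: By the law of cosines on triangle JHN: JN² = 8² + 6² − 2·8·6·cos(90°) = 100, so JN = 10.
Step 2: By the law of cosines on triangle NJC: NC² = 10² + 6² − 2·10·6·cos(60°) = 76, so NC = 2·√19.

Therefore, the length of NC = 2·√19.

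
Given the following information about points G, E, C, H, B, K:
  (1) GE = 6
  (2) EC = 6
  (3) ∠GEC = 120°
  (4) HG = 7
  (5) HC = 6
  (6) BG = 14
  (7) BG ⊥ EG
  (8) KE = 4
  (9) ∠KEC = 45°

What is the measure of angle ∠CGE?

Step 1: By the law of cosines on triangle GEC: GC² = 6² + 6² − 2·6·6·cos(120°) = 108, so GC = 6·√3.
Step 2: By the inverse law of cosines on triangle CGE: cos(∠CGE) = ((6·√3)² + 6² − 6²) / (2·6·√3·6) = 108/124.71 = 0.866, so ∠CGE = 30°.

Therefore, the measure of angle ∠CGE = 30°.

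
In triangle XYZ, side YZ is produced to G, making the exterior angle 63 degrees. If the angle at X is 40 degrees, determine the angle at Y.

angle Y = 63 - 40 = 23 degrees (exterior angle theorem).

23 degrees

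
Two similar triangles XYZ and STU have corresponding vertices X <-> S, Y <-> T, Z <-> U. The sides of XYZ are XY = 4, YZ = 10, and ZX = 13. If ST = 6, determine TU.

Similar triangles have proportional sides. Setting up the proportion:
ST / XY = TU / YZ
6 / 4 = TU / 10
TU = 10 * 6 / 4 = 15.

15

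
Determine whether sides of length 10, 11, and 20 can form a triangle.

Check all three triangle inequalities:
10 + 11 = 21 > 20 ✓
10 + 20 = 30 > 11 ✓
11 + 20 = 31 > 10 ✓
All conditions hold, so these sides form a valid triangle.

Yes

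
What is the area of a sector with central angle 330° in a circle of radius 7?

Sector area = πr² × θ/360
= π × 7² × 11/12
= π × 49 × 11/12
= 539*pi/12

539*pi/12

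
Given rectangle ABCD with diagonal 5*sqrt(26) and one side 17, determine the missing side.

The diagonal of a rectangle forms a right triangle with the two sides.
Rearranging the Pythagorean theorem: missing side = sqrt(d^2 - known^2).
= sqrt(650 - 289) = sqrt(361) = 19.

19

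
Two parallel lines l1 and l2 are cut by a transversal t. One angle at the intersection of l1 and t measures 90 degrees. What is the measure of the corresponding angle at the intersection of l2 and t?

Corresponding angles are equal: 90 degrees.

90 degrees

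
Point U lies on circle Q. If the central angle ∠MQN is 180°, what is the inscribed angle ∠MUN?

By the inscribed angle theorem, the inscribed angle is half the central angle.
Inscribed angle = 180° / 2 = 90°

90°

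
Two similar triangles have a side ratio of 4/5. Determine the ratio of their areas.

The ratio of areas of similar triangles equals the square of the side ratio.
Side ratio = 4:5
Area ratio = (4/5)^2 = 16/25 = 16:25

16:25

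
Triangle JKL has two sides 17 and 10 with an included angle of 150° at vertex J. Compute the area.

Area = (1/2) * JK * JL * sin(J)
Area = (1/2) * 17 * 10 * sin(150°)
Area = (1/2) * 17 * 10 * 1/2
Area = 85/2

85/2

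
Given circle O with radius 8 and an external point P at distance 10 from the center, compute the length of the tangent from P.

The tangent, radius, and line from the external point to the center form a right triangle.
The right angle is where the tangent meets the radius.
By the Pythagorean theorem: tangent² + 8² = 10²
tangent² = 100 - 64 = 36
tangent = 6

6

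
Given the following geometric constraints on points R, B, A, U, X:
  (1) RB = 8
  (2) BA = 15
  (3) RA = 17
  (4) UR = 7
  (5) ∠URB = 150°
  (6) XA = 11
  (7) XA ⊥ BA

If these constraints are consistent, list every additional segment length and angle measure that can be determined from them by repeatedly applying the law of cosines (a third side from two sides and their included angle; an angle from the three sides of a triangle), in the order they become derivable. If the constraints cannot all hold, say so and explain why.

The constraints are consistent. Derivable facts, in order:
After 1 step:
- BU ≈ 14.49
- BX ≈ 18.6
- ∠ABR = 90°
- ∠ARB = 61.93°
- ∠BAR = 28.07°
After 2 steps:
- ∠ABX = 36.25°
- ∠AXB = 53.75°
- ∠BUR = 16.02°
- ∠RBU = 13.98°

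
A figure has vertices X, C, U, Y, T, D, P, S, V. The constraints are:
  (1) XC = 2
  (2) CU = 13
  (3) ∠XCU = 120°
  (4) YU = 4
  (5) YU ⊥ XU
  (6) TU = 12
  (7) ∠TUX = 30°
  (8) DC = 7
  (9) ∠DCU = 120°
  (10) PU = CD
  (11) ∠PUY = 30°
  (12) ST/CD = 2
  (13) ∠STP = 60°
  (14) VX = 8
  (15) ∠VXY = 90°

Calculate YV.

Step 1: By the law of cosines on triangle UCX: UX² = 13² + 2² − 2·13·2·cos(120°) = 199, so UX = √199.
Step 2: By the law of cosines on triangle XUY: XY² = √199² + 4² − 2·√199·4·cos(90°) = 215, so XY ≈ 14.66.
Step 3: By the law of cosines on triangle YXV: YV² = 14.66² + 8² − 2·14.66·8·cos(90°) = 279, so YV = 3·√31.

Therefore, the length of YV = 3·√31.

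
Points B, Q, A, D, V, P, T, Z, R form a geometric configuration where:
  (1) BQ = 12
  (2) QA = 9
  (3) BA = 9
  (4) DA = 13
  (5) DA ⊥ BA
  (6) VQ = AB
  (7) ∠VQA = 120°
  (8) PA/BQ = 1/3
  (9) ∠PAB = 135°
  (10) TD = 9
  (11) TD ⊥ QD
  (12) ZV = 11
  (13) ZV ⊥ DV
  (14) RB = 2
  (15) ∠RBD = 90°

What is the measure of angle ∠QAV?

From the given relations: VQ = AB = 9.
Step 1: By the law of cosines on triangle AQV: AV² = 9² + 9² − 2·9·9·cos(120°) = 243, so AV = 9·√3.
Step 2: By the inverse law of cosines on triangle QAV: cos(∠QAV) = (9² + (9·√3)² − 9²) / (2·9·9·√3) = 243/280.59 = 0.866, so ∠QAV = 30°.

Therefore, the measure of angle ∠QAV = 30°.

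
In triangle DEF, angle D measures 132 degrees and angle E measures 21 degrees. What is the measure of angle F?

By the triangle angle sum property, the three interior angles of any triangle add up to 180°.
We know angle D = 132° and angle E = 21°, so their sum is 153°.
Therefore angle F = 180° - 153° = 27°.

27 degrees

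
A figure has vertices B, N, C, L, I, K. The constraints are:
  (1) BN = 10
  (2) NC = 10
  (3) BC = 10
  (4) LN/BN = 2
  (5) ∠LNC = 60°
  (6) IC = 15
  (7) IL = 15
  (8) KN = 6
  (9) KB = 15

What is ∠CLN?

From the given relations: LN = 2·BN = 2·10 = 20.
Step 1: By the law of cosines on triangle LNC: LC² = 20² + 10² − 2·20·10·cos(60°) = 300, so LC = 10·√3.
Step 2: By the inverse law of cosines on triangle CLN: cos(∠CLN) = ((10·√3)² + 20² − 10²) / (2·10·√3·20) = 600/692.82 = 0.866, so ∠CLN = 30°.

Therefore, the measure of angle ∠CLN = 30°.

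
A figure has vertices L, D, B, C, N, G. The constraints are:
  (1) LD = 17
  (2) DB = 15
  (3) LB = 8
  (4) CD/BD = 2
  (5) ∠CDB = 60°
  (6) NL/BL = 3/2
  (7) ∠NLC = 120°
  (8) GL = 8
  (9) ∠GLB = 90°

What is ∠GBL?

Step 1: By the law of cosines on triangle BLG: BG² = 8² + 8² − 2·8·8·cos(90°) = 128, so BG = 8·√2.
Step 2: By the inverse law of cosines on triangle GBL: cos(∠GBL) = ((8·√2)² + 8² − 8²) / (2·8·√2·8) = 128/181.02 = 0.7071, so ∠GBL = 45°.

Therefore, the measure of angle ∠GBL = 45°.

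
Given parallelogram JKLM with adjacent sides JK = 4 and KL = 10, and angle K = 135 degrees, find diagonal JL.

Using the law of cosines:
d^2 = 4^2 + 10^2 - 2(4)(10)cos(135 degrees)
d^2 = 16 + 100 - 80*-sqrt(2)/2
d^2 = 40*sqrt(2) + 116
d = 2*sqrt(10*sqrt(2) + 29)

2*sqrt(10*sqrt(2) + 29)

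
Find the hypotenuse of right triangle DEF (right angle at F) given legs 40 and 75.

By the Pythagorean theorem: DE^2 = DF^2 + EF^2
DE^2 = 40^2 + 75^2 = 1600 + 5625 = 7225
DE = sqrt(7225) = 85

85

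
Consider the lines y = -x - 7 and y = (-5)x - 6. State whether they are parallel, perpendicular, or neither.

Slope of line 1: m1 = -1
Slope of line 2: m2 = -5
For parallel lines we need equal slopes: -1 != -5.
For perpendicular lines we need m1*m2 = -1: (-1)(-5) = 5 != -1.
Since neither condition holds, the lines are neither parallel nor perpendicular.

Neither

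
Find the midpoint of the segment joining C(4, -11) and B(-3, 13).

M = ((x₁ + x₂)/2, (y₁ + y₂)/2)
= ((4 + -3)/2, (-11 + 13)/2)
= (1/2, 2/2) = (1/2, 1)

(1/2, 1)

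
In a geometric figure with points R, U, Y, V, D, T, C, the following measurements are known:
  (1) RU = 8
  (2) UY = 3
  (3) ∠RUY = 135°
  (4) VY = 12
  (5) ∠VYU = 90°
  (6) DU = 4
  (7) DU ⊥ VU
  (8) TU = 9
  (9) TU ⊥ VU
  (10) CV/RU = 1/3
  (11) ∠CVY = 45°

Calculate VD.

Step 1: By the law of cosines on triangle UYV: UV² = 3² + 12² − 2·3·12·cos(90°) = 153, so UV = 3·√17.
Step 2: By the law of cosines on triangle VUD: VD² = (3·√17)² + 4² − 2·3·√17·4·cos(90°) = 169, so VD = 13.

Therefore, the length of VD = 13.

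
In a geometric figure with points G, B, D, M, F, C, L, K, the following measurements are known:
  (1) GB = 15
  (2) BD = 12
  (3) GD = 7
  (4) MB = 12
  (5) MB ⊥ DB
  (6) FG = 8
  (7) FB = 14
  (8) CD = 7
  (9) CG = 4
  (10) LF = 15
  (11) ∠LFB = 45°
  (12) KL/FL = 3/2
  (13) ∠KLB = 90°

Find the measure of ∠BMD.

Step 1: By the law of cosines on triangle MBD: MD² = 12² + 12² − 2·12·12·cos(90°) = 288, so MD = 12·√2.
Step 2: By the inverse law of cosines on triangle BMD: cos(∠BMD) = (12² + (12·√2)² − 12²) / (2·12·12·√2) = 288/407.29 = 0.7071, so ∠BMD = 45°.

Therefore, the measure of angle ∠BMD = 45°.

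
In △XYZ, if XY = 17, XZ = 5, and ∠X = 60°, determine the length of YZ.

By the law of cosines: YZ^2 = XY^2 + XZ^2 - 2*XY*XZ*cos(X)
YZ^2 = 17^2 + 5^2 - 2*17*5*cos(60°)
YZ^2 = 289 + 25 - 170*(1/2)
YZ^2 = 229
YZ = sqrt(229)

sqrt(229)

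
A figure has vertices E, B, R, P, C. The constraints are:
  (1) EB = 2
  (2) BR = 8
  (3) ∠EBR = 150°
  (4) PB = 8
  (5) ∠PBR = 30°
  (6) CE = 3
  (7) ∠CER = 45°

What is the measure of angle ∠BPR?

Step 1: By the law of cosines on triangle PBR: PR² = 8² + 8² − 2·8·8·cos(30°) = 17.15, so PR ≈ 4.14.
Step 2: By the inverse law of cosines on triangle BPR: cos(∠BPR) = (8² + 4.14² − 8²) / (2·8·4.14) = 17.15/66.26 = 0.2588, so ∠BPR = 75°.

Therefore, the measure of angle ∠BPR = 75°.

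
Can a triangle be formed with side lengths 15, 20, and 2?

The longest side is 20. The other two sides sum to 2 + 15 = 17.
Since 17 ≤ 20, the two shorter sides cannot reach around to close the triangle.

No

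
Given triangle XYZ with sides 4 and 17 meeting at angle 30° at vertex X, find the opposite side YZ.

Law of cosines: YZ^2 = 4^2 + 17^2 - 2(4)(17)cos(30°) = 305 - 68*sqrt(3), so YZ = sqrt(305 - 68*sqrt(3)).

sqrt(305 - 68*sqrt(3))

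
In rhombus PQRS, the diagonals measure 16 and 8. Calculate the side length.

The diagonals of a rhombus bisect each other at right angles.
Half-diagonals: 16/2 = 8 and 8/2 = 4
side = sqrt(8^2 + 4^2)
side = sqrt(64 + 16)
side = sqrt(80) = 4*sqrt(5)

4*sqrt(5)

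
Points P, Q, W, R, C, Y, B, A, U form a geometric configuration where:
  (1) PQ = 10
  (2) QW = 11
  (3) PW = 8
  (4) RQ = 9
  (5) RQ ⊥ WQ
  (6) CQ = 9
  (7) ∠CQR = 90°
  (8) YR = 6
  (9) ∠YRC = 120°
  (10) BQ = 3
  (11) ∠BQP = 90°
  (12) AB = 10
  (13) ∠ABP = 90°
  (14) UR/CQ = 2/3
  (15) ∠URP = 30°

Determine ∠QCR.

Step 1: By the law of cosines on triangle CQR: CR² = 9² + 9² − 2·9·9·cos(90°) = 162, so CR = 9·√2.
Step 2: By the inverse law of cosines on triangle QCR: cos(∠QCR) = (9² + (9·√2)² − 9²) / (2·9·9·√2) = 162/229.1 = 0.7071, so ∠QCR = 45°.

Therefore, the measure of angle ∠QCR = 45°.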